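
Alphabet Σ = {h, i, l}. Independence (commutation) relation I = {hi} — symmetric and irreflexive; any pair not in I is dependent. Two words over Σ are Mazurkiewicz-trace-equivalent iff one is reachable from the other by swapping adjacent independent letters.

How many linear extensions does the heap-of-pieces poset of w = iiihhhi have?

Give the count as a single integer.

#0=i has no predecessor
#1=i depends on [0:i]
#2=i depends on [1:i]
#3=h has no predecessor
#4=h depends on [3:h]
#5=h depends on [4:h]
#6=i depends on [2:i]
sources: [0:i, 3:h]
N(rest) = Σ N(rest − s) over sources s of rest; N(one piece) = 1:
  size 1 → [5]=1  [6]=1
  size 2 → [2,6]=1  [4,5]=1  [5,6]=2
  size 3 → [1,2,6]=1  [2,5,6]=3  [3,4,5]=1  [4,5,6]=3
  size 4 → [0,1,2,6]=1  [1,2,5,6]=4  [2,4,5,6]=6  [3,4,5,6]=4
  size 5 → [0,1,2,5,6]=5  [1,2,4,5,6]=10  [2,3,4,5,6]=10
  first=0(i) contributes 20
  first=3(h) contributes 15
|[w]| = 35

35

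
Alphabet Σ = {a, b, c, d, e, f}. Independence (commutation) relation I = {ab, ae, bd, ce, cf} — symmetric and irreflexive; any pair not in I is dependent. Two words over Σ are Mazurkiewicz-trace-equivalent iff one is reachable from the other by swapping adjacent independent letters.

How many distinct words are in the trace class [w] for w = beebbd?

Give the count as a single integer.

3

drop 0:b onto floor
drop 1:e onto {0:b}
drop 2:e onto {1:e}
drop 3:b onto {2:e}
drop 4:b onto {3:b}
drop 5:d onto {2:e}
ground layer = {0:b}
drop-orders for the pieces not yet dropped (sum over which currently-grounded one goes next):
  1 to go: {4} 1  {5} 1
  2 to go: {3,4} 1  {4,5} 2
  3 to go: {3,4,5} 3
  4 to go: {2,3,4,5} 3
  if 0:b drops first: 3 orders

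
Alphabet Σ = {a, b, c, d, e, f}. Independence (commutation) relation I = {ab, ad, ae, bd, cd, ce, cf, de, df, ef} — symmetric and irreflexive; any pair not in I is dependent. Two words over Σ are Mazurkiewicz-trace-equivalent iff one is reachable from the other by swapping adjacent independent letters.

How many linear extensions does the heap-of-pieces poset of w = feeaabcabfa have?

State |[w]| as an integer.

38

0(f) covers ∅
1(e) covers ∅
2(e) covers 1:e
3(a) covers 0:f
4(a) covers 3:a
5(b) covers 0:f, 2:e
6(c) covers 4:a, 5:b
7(a) covers 6:c
8(b) covers 6:c
9(f) covers 7:a, 8:b
10(a) covers 9:f
floor of heap: 0:f, 1:e
completions by unplaced set U, small U first (add the entries for U minus each lowest piece of U):
  |U|=1: {10}:1
  |U|=2: {9,10}:1
  |U|=3: {7,9,10}:1  {8,9,10}:1
  |U|=4: {7,8,9,10}:2
  |U|=5: {6,7,8,9,10}:2
  |U|=6: {4,6,7,8,9,10}:2  {5,6,7,8,9,10}:2
  |U|=7: {2,5,6,7,8,9,10}:2  {3,4,6,7,8,9,10}:2  {4,5,6,7,8,9,10}:4
  |U|=8: {1,2,5,6,7,8,9,10}:2  {2,4,5,6,7,8,9,10}:6  {3,4,5,6,7,8,9,10}:6
  |U|=9: {0,3,4,5,6,7,8,9,10}:6  {1,2,4,5,6,7,8,9,10}:8  {2,3,4,5,6,7,8,9,10}:12
  start at 0(f): 20
  start at 1(e): 18
sum over floor = 38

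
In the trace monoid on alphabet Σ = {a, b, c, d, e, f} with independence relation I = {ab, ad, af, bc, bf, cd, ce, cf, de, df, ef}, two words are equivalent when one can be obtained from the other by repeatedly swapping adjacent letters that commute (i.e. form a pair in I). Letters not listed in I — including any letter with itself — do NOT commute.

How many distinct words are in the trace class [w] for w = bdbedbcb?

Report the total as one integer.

16

drop 0:b onto floor
drop 1:d onto {0:b}
drop 2:b onto {1:d}
drop 3:e onto {2:b}
drop 4:d onto {2:b}
drop 5:b onto {3:e, 4:d}
drop 6:c onto floor
drop 7:b onto {5:b}
ground layer = {0:b, 6:c}
drop-orders for the pieces not yet dropped (sum over which currently-grounded one goes next):
  1 to go: {6} 1  {7} 1
  2 to go: {5,7} 1  {6,7} 2
  3 to go: {3,5,7} 1  {4,5,7} 1  {5,6,7} 3
  4 to go: {3,4,5,7} 2  {3,5,6,7} 4  {4,5,6,7} 4
  5 to go: {2,3,4,5,7} 2  {3,4,5,6,7} 10
  6 to go: {1,2,3,4,5,7} 2  {2,3,4,5,6,7} 12
  if 0:b drops first: 14 orders
  if 6:c drops first: 2 orders
heap linearizations: 16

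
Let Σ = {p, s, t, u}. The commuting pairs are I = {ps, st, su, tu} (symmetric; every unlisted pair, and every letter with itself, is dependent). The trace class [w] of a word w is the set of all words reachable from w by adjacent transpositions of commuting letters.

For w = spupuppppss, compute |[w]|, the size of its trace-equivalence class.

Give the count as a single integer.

165

piece 0:s — minimal
piece 1:p — minimal
piece 2:u rests on {1:p}
piece 3:p rests on {2:u}
piece 4:u rests on {3:p}
piece 5:p rests on {4:u}
piece 6:p rests on {5:p}
piece 7:p rests on {6:p}
piece 8:p rests on {7:p}
piece 9:s rests on {0:s}
piece 10:s rests on {9:s}
minimal pieces: {0:s, 1:p}
ways to finish when only these pieces remain (= sum over removing one remaining piece with nothing left below it):
  1 left: {8}→1  {10}→1
  2 left: {7,8}→1  {8,10}→2  {9,10}→1
  3 left: {0,9,10}→1  {6,7,8}→1  {7,8,10}→3  {8,9,10}→3
  4 left: {0,8,9,10}→4  {5,6,7,8}→1  {6,7,8,10}→4  {7,8,9,10}→6
  5 left: {0,7,8,9,10}→10  {4,5,6,7,8}→1  {5,6,7,8,10}→5  {6,7,8,9,10}→10
  6 left: {0,6,7,8,9,10}→20  {3,4,5,6,7,8}→1  {4,5,6,7,8,10}→6  {5,6,7,8,9,10}→15
  7 left: {0,5,6,7,8,9,10}→35  {2,3,4,5,6,7,8}→1  {3,4,5,6,7,8,10}→7  {4,5,6,7,8,9,10}→21
  8 left: {0,4,5,6,7,8,9,10}→56  {1,2,3,4,5,6,7,8}→1  {2,3,4,5,6,7,8,10}→8  {3,4,5,6,7,8,9,10}→28
  9 left: {0,3,4,5,6,7,8,9,10}→84  {1,2,3,4,5,6,7,8,10}→9  {2,3,4,5,6,7,8,9,10}→36
  placing 0:s first → 45 extensions
  placing 1:p first → 120 extensions
total linear extensions = 165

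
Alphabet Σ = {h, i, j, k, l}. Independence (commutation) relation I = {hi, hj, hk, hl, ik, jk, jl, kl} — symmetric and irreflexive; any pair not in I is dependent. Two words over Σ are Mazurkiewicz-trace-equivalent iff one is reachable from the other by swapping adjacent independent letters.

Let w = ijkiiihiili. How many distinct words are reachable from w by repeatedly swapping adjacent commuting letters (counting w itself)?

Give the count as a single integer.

110

piece 0:i — minimal
piece 1:j rests on {0:i}
piece 2:k — minimal
piece 3:i rests on {1:j}
piece 4:i rests on {3:i}
piece 5:i rests on {4:i}
piece 6:h — minimal
piece 7:i rests on {5:i}
piece 8:i rests on {7:i}
piece 9:l rests on {8:i}
piece 10:i rests on {9:l}
minimal pieces: {0:i, 2:k, 6:h}
ways to finish when only these pieces remain (= sum over removing one remaining piece with nothing left below it):
  1 left: {2}→1  {6}→1  {10}→1
  2 left: {2,6}→2  {2,10}→2  {6,10}→2  {9,10}→1
  3 left: {2,6,10}→6  {2,9,10}→3  {6,9,10}→3  {8,9,10}→1
  4 left: {2,6,9,10}→12  {2,8,9,10}→4  {6,8,9,10}→4  {7,8,9,10}→1
  5 left: {2,6,8,9,10}→20  {2,7,8,9,10}→5  {5,7,8,9,10}→1  {6,7,8,9,10}→5
  6 left: {2,5,7,8,9,10}→6  {2,6,7,8,9,10}→30  {4,5,7,8,9,10}→1  {5,6,7,8,9,10}→6
  7 left: {2,4,5,7,8,9,10}→7  {2,5,6,7,8,9,10}→42  {3,4,5,7,8,9,10}→1  {4,5,6,7,8,9,10}→7
  8 left: {1,3,4,5,7,8,9,10}→1  {2,3,4,5,7,8,9,10}→8  {2,4,5,6,7,8,9,10}→56  {3,4,5,6,7,8,9,10}→8
  9 left: {0,1,3,4,5,7,8,9,10}→1  {1,2,3,4,5,7,8,9,10}→9  {1,3,4,5,6,7,8,9,10}→9  {2,3,4,5,6,7,8,9,10}→72
  placing 0:i first → 90 extensions
  placing 2:k first → 10 extensions
  placing 6:h first → 10 extensions
total linear extensions = 110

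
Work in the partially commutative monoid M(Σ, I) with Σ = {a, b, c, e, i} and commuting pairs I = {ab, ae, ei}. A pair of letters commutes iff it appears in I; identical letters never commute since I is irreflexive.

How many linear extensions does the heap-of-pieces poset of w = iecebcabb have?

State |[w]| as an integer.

drop 0:i onto floor
drop 1:e onto floor
drop 2:c onto {0:i, 1:e}
drop 3:e onto {2:c}
drop 4:b onto {3:e}
drop 5:c onto {4:b}
drop 6:a onto {5:c}
drop 7:b onto {5:c}
drop 8:b onto {7:b}
ground layer = {0:i, 1:e}
drop-orders for the pieces not yet dropped (sum over which currently-grounded one goes next):
  1 to go: {6} 1  {8} 1
  2 to go: {6,8} 2  {7,8} 1
  3 to go: {6,7,8} 3
  4 to go: {5,6,7,8} 3
  5 to go: {4,5,6,7,8} 3
  6 to go: {3,4,5,6,7,8} 3
  7 to go: {2,3,4,5,6,7,8} 3
  if 0:i drops first: 3 orders
  if 1:e drops first: 3 orders
heap linearizations: 6

6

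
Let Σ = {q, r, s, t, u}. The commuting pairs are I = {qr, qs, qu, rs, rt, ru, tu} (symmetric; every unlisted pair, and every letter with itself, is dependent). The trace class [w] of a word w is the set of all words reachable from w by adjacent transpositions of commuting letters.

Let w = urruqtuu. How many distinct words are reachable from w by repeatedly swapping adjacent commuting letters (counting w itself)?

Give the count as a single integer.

drop 0:u onto floor
drop 1:r onto floor
drop 2:r onto {1:r}
drop 3:u onto {0:u}
drop 4:q onto floor
drop 5:t onto {4:q}
drop 6:u onto {3:u}
drop 7:u onto {6:u}
ground layer = {0:u, 1:r, 4:q}
drop-orders for the pieces not yet dropped (sum over which currently-grounded one goes next):
  1 to go: {2} 1  {5} 1  {7} 1
  2 to go: {1,2} 1  {2,5} 2  {2,7} 2  {4,5} 1  {5,7} 2  {6,7} 1
  3 to go: {1,2,5} 3  {1,2,7} 3  {2,4,5} 3  {2,5,7} 6  {2,6,7} 3  {3,6,7} 1  {4,5,7} 3  {5,6,7} 3
  4 to go: {0,3,6,7} 1  {1,2,4,5} 6  {1,2,5,7} 12  {1,2,6,7} 6  {2,3,6,7} 4  {2,4,5,7} 12  {2,5,6,7} 12  {3,5,6,7} 4  {4,5,6,7} 6
  5 to go: {0,2,3,6,7} 5  {0,3,5,6,7} 5  {1,2,3,6,7} 10  {1,2,4,5,7} 30  {1,2,5,6,7} 30  {2,3,5,6,7} 20  {2,4,5,6,7} 30  {3,4,5,6,7} 10
  6 to go: {0,1,2,3,6,7} 15  {0,2,3,5,6,7} 30  {0,3,4,5,6,7} 15  {1,2,3,5,6,7} 60  {1,2,4,5,6,7} 90  {2,3,4,5,6,7} 60
  if 0:u drops first: 210 orders
  if 1:r drops first: 105 orders
  if 4:q drops first: 105 orders
heap linearizations: 420

420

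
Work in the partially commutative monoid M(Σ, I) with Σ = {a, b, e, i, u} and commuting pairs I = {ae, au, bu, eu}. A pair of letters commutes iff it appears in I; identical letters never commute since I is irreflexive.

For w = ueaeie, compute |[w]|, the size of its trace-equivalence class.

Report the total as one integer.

drop 0:u onto floor
drop 1:e onto floor
drop 2:a onto floor
drop 3:e onto {1:e}
drop 4:i onto {0:u, 2:a, 3:e}
drop 5:e onto {4:i}
ground layer = {0:u, 1:e, 2:a}
drop-orders for the pieces not yet dropped (sum over which currently-grounded one goes next):
  1 to go: {5} 1
  2 to go: {4,5} 1
  3 to go: {0,4,5} 1  {2,4,5} 1  {3,4,5} 1
  4 to go: {0,2,4,5} 2  {0,3,4,5} 2  {1,3,4,5} 1  {2,3,4,5} 2
  if 0:u drops first: 3 orders
  if 1:e drops first: 6 orders
  if 2:a drops first: 3 orders
heap linearizations: 12

12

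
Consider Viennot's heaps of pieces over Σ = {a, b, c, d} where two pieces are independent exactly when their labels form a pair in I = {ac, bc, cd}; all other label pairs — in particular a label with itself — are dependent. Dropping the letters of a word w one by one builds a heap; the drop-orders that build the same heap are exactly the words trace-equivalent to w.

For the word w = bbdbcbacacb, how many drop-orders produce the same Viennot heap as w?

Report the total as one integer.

piece 0:b — minimal
piece 1:b rests on {0:b}
piece 2:d rests on {1:b}
piece 3:b rests on {2:d}
piece 4:c — minimal
piece 5:b rests on {3:b}
piece 6:a rests on {5:b}
piece 7:c rests on {4:c}
piece 8:a rests on {6:a}
piece 9:c rests on {7:c}
piece 10:b rests on {8:a}
minimal pieces: {0:b, 4:c}
ways to finish when only these pieces remain (= sum over removing one remaining piece with nothing left below it):
  1 left: {9}→1  {10}→1
  2 left: {7,9}→1  {8,10}→1  {9,10}→2
  3 left: {4,7,9}→1  {6,8,10}→1  {7,9,10}→3  {8,9,10}→3
  4 left: {4,7,9,10}→4  {5,6,8,10}→1  {6,8,9,10}→4  {7,8,9,10}→6
  5 left: {3,5,6,8,10}→1  {4,7,8,9,10}→10  {5,6,8,9,10}→5  {6,7,8,9,10}→10
  6 left: {2,3,5,6,8,10}→1  {3,5,6,8,9,10}→6  {4,6,7,8,9,10}→20  {5,6,7,8,9,10}→15
  7 left: {1,2,3,5,6,8,10}→1  {2,3,5,6,8,9,10}→7  {3,5,6,7,8,9,10}→21  {4,5,6,7,8,9,10}→35
  8 left: {0,1,2,3,5,6,8,10}→1  {1,2,3,5,6,8,9,10}→8  {2,3,5,6,7,8,9,10}→28  {3,4,5,6,7,8,9,10}→56
  9 left: {0,1,2,3,5,6,8,9,10}→9  {1,2,3,5,6,7,8,9,10}→36  {2,3,4,5,6,7,8,9,10}→84
  placing 0:b first → 120 extensions
  placing 4:c first → 45 extensions
total linear extensions = 165

165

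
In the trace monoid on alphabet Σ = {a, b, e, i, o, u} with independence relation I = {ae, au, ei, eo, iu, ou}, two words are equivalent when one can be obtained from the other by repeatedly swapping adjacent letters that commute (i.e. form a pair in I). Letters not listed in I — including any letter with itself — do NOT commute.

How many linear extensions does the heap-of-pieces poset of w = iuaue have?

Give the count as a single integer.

drop 0:i onto floor
drop 1:u onto floor
drop 2:a onto {0:i}
drop 3:u onto {1:u}
drop 4:e onto {3:u}
ground layer = {0:i, 1:u}
drop-orders for the pieces not yet dropped (sum over which currently-grounded one goes next):
  1 to go: {2} 1  {4} 1
  2 to go: {0,2} 1  {2,4} 2  {3,4} 1
  3 to go: {0,2,4} 3  {1,3,4} 1  {2,3,4} 3
  if 0:i drops first: 4 orders
  if 1:u drops first: 6 orders
heap linearizations: 10

10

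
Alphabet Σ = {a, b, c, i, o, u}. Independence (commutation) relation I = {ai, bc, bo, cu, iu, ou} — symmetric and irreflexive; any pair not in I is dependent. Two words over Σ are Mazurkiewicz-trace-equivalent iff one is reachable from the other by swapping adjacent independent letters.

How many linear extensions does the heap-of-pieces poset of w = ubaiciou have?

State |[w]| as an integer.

9

drop 0:u onto floor
drop 1:b onto {0:u}
drop 2:a onto {1:b}
drop 3:i onto {1:b}
drop 4:c onto {2:a, 3:i}
drop 5:i onto {4:c}
drop 6:o onto {5:i}
drop 7:u onto {2:a}
ground layer = {0:u}
drop-orders for the pieces not yet dropped (sum over which currently-grounded one goes next):
  1 to go: {6} 1  {7} 1
  2 to go: {5,6} 1  {6,7} 2
  3 to go: {4,5,6} 1  {5,6,7} 3
  4 to go: {3,4,5,6} 1  {4,5,6,7} 4
  5 to go: {2,4,5,6,7} 4  {3,4,5,6,7} 5
  6 to go: {2,3,4,5,6,7} 9
  if 0:u drops first: 9 orders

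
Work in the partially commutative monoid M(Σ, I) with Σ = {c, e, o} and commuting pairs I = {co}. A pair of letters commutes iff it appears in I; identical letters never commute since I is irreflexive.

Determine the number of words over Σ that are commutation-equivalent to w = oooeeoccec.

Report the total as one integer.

0(o) covers ∅
1(o) covers 0:o
2(o) covers 1:o
3(e) covers 2:o
4(e) covers 3:e
5(o) covers 4:e
6(c) covers 4:e
7(c) covers 6:c
8(e) covers 5:o, 7:c
9(c) covers 8:e
floor of heap: 0:o
completions by unplaced set U, small U first (add the entries for U minus each lowest piece of U):
  |U|=1: {9}:1
  |U|=2: {8,9}:1
  |U|=3: {5,8,9}:1  {7,8,9}:1
  |U|=4: {5,7,8,9}:2  {6,7,8,9}:1
  |U|=5: {5,6,7,8,9}:3
  |U|=6: {4,5,6,7,8,9}:3
  |U|=7: {3,4,5,6,7,8,9}:3
  |U|=8: {2,3,4,5,6,7,8,9}:3
  start at 0(o): 3

3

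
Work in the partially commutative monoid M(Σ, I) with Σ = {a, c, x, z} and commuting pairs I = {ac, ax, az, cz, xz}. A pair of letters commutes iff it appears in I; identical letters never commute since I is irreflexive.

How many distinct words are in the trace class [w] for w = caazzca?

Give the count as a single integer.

piece 0:c — minimal
piece 1:a — minimal
piece 2:a rests on {1:a}
piece 3:z — minimal
piece 4:z rests on {3:z}
piece 5:c rests on {0:c}
piece 6:a rests on {2:a}
minimal pieces: {0:c, 1:a, 3:z}
ways to finish when only these pieces remain (= sum over removing one remaining piece with nothing left below it):
  1 left: {4}→1  {5}→1  {6}→1
  2 left: {0,5}→1  {2,6}→1  {3,4}→1  {4,5}→2  {4,6}→2  {5,6}→2
  3 left: {0,4,5}→3  {0,5,6}→3  {1,2,6}→1  {2,4,6}→3  {2,5,6}→3  {3,4,5}→3  {3,4,6}→3  {4,5,6}→6
  4 left: {0,2,5,6}→6  {0,3,4,5}→6  {0,4,5,6}→12  {1,2,4,6}→4  {1,2,5,6}→4  {2,3,4,6}→6  {2,4,5,6}→12  {3,4,5,6}→12
  5 left: {0,1,2,5,6}→10  {0,2,4,5,6}→30  {0,3,4,5,6}→30  {1,2,3,4,6}→10  {1,2,4,5,6}→20  {2,3,4,5,6}→30
  placing 0:c first → 60 extensions
  placing 1:a first → 90 extensions
  placing 3:z first → 60 extensions
total linear extensions = 210

210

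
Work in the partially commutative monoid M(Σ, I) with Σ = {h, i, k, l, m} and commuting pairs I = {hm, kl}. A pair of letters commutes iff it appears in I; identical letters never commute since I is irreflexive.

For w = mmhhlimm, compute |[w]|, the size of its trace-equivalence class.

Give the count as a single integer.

drop 0:m onto floor
drop 1:m onto {0:m}
drop 2:h onto floor
drop 3:h onto {2:h}
drop 4:l onto {1:m, 3:h}
drop 5:i onto {4:l}
drop 6:m onto {5:i}
drop 7:m onto {6:m}
ground layer = {0:m, 2:h}
drop-orders for the pieces not yet dropped (sum over which currently-grounded one goes next):
  1 to go: {7} 1
  2 to go: {6,7} 1
  3 to go: {5,6,7} 1
  4 to go: {4,5,6,7} 1
  5 to go: {1,4,5,6,7} 1  {3,4,5,6,7} 1
  6 to go: {0,1,4,5,6,7} 1  {1,3,4,5,6,7} 2  {2,3,4,5,6,7} 1
  if 0:m drops first: 3 orders
  if 2:h drops first: 3 orders
heap linearizations: 6

6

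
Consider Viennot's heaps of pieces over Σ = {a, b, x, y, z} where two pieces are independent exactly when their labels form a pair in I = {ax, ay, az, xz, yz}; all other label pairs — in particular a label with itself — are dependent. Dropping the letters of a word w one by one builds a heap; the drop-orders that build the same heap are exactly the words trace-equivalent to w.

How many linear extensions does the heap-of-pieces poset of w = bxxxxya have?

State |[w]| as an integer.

6

piece 0:b — minimal
piece 1:x rests on {0:b}
piece 2:x rests on {1:x}
piece 3:x rests on {2:x}
piece 4:x rests on {3:x}
piece 5:y rests on {4:x}
piece 6:a rests on {0:b}
minimal pieces: {0:b}
ways to finish when only these pieces remain (= sum over removing one remaining piece with nothing left below it):
  1 left: {5}→1  {6}→1
  2 left: {4,5}→1  {5,6}→2
  3 left: {3,4,5}→1  {4,5,6}→3
  4 left: {2,3,4,5}→1  {3,4,5,6}→4
  5 left: {1,2,3,4,5}→1  {2,3,4,5,6}→5
  placing 0:b first → 6 extensions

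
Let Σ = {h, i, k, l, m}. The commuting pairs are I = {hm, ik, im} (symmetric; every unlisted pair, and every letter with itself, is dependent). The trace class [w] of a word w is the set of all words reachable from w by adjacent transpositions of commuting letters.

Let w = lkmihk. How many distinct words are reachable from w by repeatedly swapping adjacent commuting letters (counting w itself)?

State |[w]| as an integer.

5

0(l) covers ∅
1(k) covers 0:l
2(m) covers 1:k
3(i) covers 0:l
4(h) covers 1:k, 3:i
5(k) covers 2:m, 4:h
floor of heap: 0:l
completions by unplaced set U, small U first (add the entries for U minus each lowest piece of U):
  |U|=1: {5}:1
  |U|=2: {2,5}:1  {4,5}:1
  |U|=3: {2,4,5}:2  {3,4,5}:1
  |U|=4: {1,2,4,5}:2  {2,3,4,5}:3
  start at 0(l): 5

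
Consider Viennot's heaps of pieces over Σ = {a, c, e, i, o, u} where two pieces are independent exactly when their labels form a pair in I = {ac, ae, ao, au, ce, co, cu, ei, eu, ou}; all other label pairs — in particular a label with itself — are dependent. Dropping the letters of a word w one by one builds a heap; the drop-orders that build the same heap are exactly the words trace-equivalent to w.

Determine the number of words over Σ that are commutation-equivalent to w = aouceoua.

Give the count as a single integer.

1680

#0=a has no predecessor
#1=o has no predecessor
#2=u has no predecessor
#3=c has no predecessor
#4=e depends on [1:o]
#5=o depends on [4:e]
#6=u depends on [2:u]
#7=a depends on [0:a]
sources: [0:a, 1:o, 2:u, 3:c]
N(rest) = Σ N(rest − s) over sources s of rest; N(one piece) = 1:
  size 1 → [3]=1  [5]=1  [6]=1  [7]=1
  size 2 → [0,7]=1  [2,6]=1  [3,5]=2  [3,6]=2  [3,7]=2  [4,5]=1  [5,6]=2  [5,7]=2  [6,7]=2
  size 3 → [0,3,7]=3  [0,5,7]=3  [0,6,7]=3  [1,4,5]=1  [2,3,6]=3  [2,5,6]=3  [2,6,7]=3  [3,4,5]=3  [3,5,6]=6  [3,5,7]=6  [3,6,7]=6  [4,5,6]=3  [4,5,7]=3  [5,6,7]=6
  size 4 → [0,2,6,7]=6  [0,3,5,7]=12  [0,3,6,7]=12  [0,4,5,7]=6  [0,5,6,7]=12  [1,3,4,5]=4  [1,4,5,6]=4  [1,4,5,7]=4  [2,3,5,6]=12  [2,3,6,7]=12  [2,4,5,6]=6  [2,5,6,7]=12  [3,4,5,6]=12  [3,4,5,7]=12  [3,5,6,7]=24  [4,5,6,7]=12
  size 5 → [0,1,4,5,7]=10  [0,2,3,6,7]=30  [0,2,5,6,7]=30  [0,3,4,5,7]=30  [0,3,5,6,7]=60  [0,4,5,6,7]=30  [1,2,4,5,6]=10  [1,3,4,5,6]=20  [1,3,4,5,7]=20  [1,4,5,6,7]=20  [2,3,4,5,6]=30  [2,3,5,6,7]=60  [2,4,5,6,7]=30  [3,4,5,6,7]=60
  size 6 → [0,1,3,4,5,7]=60  [0,1,4,5,6,7]=60  [0,2,3,5,6,7]=180  [0,2,4,5,6,7]=90  [0,3,4,5,6,7]=180  [1,2,3,4,5,6]=60  [1,2,4,5,6,7]=60  [1,3,4,5,6,7]=120  [2,3,4,5,6,7]=180
  first=0(a) contributes 420
  first=1(o) contributes 630
  first=2(u) contributes 420
  first=3(c) contributes 210
|[w]| = 1680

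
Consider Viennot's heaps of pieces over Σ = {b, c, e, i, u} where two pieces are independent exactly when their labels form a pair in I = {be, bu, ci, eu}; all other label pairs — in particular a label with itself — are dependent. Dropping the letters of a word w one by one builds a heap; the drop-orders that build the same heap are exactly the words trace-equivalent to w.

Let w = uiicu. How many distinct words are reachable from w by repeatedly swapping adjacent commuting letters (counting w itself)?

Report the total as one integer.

piece 0:u — minimal
piece 1:i rests on {0:u}
piece 2:i rests on {1:i}
piece 3:c rests on {0:u}
piece 4:u rests on {2:i, 3:c}
minimal pieces: {0:u}
ways to finish when only these pieces remain (= sum over removing one remaining piece with nothing left below it):
  1 left: {4}→1
  2 left: {2,4}→1  {3,4}→1
  3 left: {1,2,4}→1  {2,3,4}→2
  placing 0:u first → 3 extensions

3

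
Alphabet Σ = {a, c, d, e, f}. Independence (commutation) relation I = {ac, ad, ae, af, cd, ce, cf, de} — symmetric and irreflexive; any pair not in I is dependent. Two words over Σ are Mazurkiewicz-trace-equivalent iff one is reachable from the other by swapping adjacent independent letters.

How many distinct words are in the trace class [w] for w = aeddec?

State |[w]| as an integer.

180

drop 0:a onto floor
drop 1:e onto floor
drop 2:d onto floor
drop 3:d onto {2:d}
drop 4:e onto {1:e}
drop 5:c onto floor
ground layer = {0:a, 1:e, 2:d, 5:c}
drop-orders for the pieces not yet dropped (sum over which currently-grounded one goes next):
  1 to go: {0} 1  {3} 1  {4} 1  {5} 1
  2 to go: {0,3} 2  {0,4} 2  {0,5} 2  {1,4} 1  {2,3} 1  {3,4} 2  {3,5} 2  {4,5} 2
  3 to go: {0,1,4} 3  {0,2,3} 3  {0,3,4} 6  {0,3,5} 6  {0,4,5} 6  {1,3,4} 3  {1,4,5} 3  {2,3,4} 3  {2,3,5} 3  {3,4,5} 6
  4 to go: {0,1,3,4} 12  {0,1,4,5} 12  {0,2,3,4} 12  {0,2,3,5} 12  {0,3,4,5} 24  {1,2,3,4} 6  {1,3,4,5} 12  {2,3,4,5} 12
  if 0:a drops first: 30 orders
  if 1:e drops first: 60 orders
  if 2:d drops first: 60 orders
  if 5:c drops first: 30 orders
heap linearizations: 180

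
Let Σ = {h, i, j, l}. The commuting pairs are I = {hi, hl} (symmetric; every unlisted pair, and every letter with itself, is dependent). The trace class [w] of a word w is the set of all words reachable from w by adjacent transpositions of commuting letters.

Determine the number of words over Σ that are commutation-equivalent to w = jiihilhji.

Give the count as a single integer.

piece 0:j — minimal
piece 1:i rests on {0:j}
piece 2:i rests on {1:i}
piece 3:h rests on {0:j}
piece 4:i rests on {2:i}
piece 5:l rests on {4:i}
piece 6:h rests on {3:h}
piece 7:j rests on {5:l, 6:h}
piece 8:i rests on {7:j}
minimal pieces: {0:j}
ways to finish when only these pieces remain (= sum over removing one remaining piece with nothing left below it):
  1 left: {8}→1
  2 left: {7,8}→1
  3 left: {5,7,8}→1  {6,7,8}→1
  4 left: {3,6,7,8}→1  {4,5,7,8}→1  {5,6,7,8}→2
  5 left: {2,4,5,7,8}→1  {3,5,6,7,8}→3  {4,5,6,7,8}→3
  6 left: {1,2,4,5,7,8}→1  {2,4,5,6,7,8}→4  {3,4,5,6,7,8}→6
  7 left: {1,2,4,5,6,7,8}→5  {2,3,4,5,6,7,8}→10
  placing 0:j first → 15 extensions

15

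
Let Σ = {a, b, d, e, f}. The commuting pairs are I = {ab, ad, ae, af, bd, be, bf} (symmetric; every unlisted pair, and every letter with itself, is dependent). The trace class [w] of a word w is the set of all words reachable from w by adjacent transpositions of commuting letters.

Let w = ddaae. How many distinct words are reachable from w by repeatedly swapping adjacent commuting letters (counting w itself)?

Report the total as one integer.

10

0(d) covers ∅
1(d) covers 0:d
2(a) covers ∅
3(a) covers 2:a
4(e) covers 1:d
floor of heap: 0:d, 2:a
completions by unplaced set U, small U first (add the entries for U minus each lowest piece of U):
  |U|=1: {3}:1  {4}:1
  |U|=2: {1,4}:1  {2,3}:1  {3,4}:2
  |U|=3: {0,1,4}:1  {1,3,4}:3  {2,3,4}:3
  start at 0(d): 6
  start at 2(a): 4
sum over floor = 10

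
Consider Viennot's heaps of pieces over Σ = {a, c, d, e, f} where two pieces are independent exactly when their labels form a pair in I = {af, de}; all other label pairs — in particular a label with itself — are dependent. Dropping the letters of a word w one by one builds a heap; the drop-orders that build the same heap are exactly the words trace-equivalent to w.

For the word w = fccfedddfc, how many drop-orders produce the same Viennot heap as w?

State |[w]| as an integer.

#0=f has no predecessor
#1=c depends on [0:f]
#2=c depends on [1:c]
#3=f depends on [2:c]
#4=e depends on [3:f]
#5=d depends on [3:f]
#6=d depends on [5:d]
#7=d depends on [6:d]
#8=f depends on [4:e, 7:d]
#9=c depends on [8:f]
sources: [0:f]
N(rest) = Σ N(rest − s) over sources s of rest; N(one piece) = 1:
  size 1 → [9]=1
  size 2 → [8,9]=1
  size 3 → [4,8,9]=1  [7,8,9]=1
  size 4 → [4,7,8,9]=2  [6,7,8,9]=1
  size 5 → [4,6,7,8,9]=3  [5,6,7,8,9]=1
  size 6 → [4,5,6,7,8,9]=4
  size 7 → [3,4,5,6,7,8,9]=4
  size 8 → [2,3,4,5,6,7,8,9]=4
  first=0(f) contributes 4

4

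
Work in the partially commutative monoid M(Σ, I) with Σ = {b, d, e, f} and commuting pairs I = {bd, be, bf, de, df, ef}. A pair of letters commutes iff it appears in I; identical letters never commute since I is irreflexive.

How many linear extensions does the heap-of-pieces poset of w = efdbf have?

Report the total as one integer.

drop 0:e onto floor
drop 1:f onto floor
drop 2:d onto floor
drop 3:b onto floor
drop 4:f onto {1:f}
ground layer = {0:e, 1:f, 2:d, 3:b}
drop-orders for the pieces not yet dropped (sum over which currently-grounded one goes next):
  1 to go: {0} 1  {2} 1  {3} 1  {4} 1
  2 to go: {0,2} 2  {0,3} 2  {0,4} 2  {1,4} 1  {2,3} 2  {2,4} 2  {3,4} 2
  3 to go: {0,1,4} 3  {0,2,3} 6  {0,2,4} 6  {0,3,4} 6  {1,2,4} 3  {1,3,4} 3  {2,3,4} 6
  if 0:e drops first: 12 orders
  if 1:f drops first: 24 orders
  if 2:d drops first: 12 orders
  if 3:b drops first: 12 orders
heap linearizations: 60

60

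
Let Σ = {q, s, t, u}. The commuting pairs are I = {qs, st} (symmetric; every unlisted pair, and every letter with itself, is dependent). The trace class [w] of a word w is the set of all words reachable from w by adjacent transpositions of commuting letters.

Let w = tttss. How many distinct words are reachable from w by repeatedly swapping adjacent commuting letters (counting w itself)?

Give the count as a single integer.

drop 0:t onto floor
drop 1:t onto {0:t}
drop 2:t onto {1:t}
drop 3:s onto floor
drop 4:s onto {3:s}
ground layer = {0:t, 3:s}
drop-orders for the pieces not yet dropped (sum over which currently-grounded one goes next):
  1 to go: {2} 1  {4} 1
  2 to go: {1,2} 1  {2,4} 2  {3,4} 1
  3 to go: {0,1,2} 1  {1,2,4} 3  {2,3,4} 3
  if 0:t drops first: 6 orders
  if 3:s drops first: 4 orders
heap linearizations: 10

10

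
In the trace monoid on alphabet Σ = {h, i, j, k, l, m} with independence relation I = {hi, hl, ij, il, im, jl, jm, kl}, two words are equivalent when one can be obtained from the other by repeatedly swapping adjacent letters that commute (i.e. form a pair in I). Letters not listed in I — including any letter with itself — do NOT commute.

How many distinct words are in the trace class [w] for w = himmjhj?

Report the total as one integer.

piece 0:h — minimal
piece 1:i — minimal
piece 2:m rests on {0:h}
piece 3:m rests on {2:m}
piece 4:j rests on {0:h}
piece 5:h rests on {3:m, 4:j}
piece 6:j rests on {5:h}
minimal pieces: {0:h, 1:i}
ways to finish when only these pieces remain (= sum over removing one remaining piece with nothing left below it):
  1 left: {1}→1  {6}→1
  2 left: {1,6}→2  {5,6}→1
  3 left: {1,5,6}→3  {3,5,6}→1  {4,5,6}→1
  4 left: {1,3,5,6}→4  {1,4,5,6}→4  {2,3,5,6}→1  {3,4,5,6}→2
  5 left: {1,2,3,5,6}→5  {1,3,4,5,6}→10  {2,3,4,5,6}→3
  placing 0:h first → 18 extensions
  placing 1:i first → 3 extensions
total linear extensions = 21

21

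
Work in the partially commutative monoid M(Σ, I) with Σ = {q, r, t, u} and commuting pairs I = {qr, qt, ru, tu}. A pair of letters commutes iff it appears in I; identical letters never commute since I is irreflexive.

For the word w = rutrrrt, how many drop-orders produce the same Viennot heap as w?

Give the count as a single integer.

7

0(r) covers ∅
1(u) covers ∅
2(t) covers 0:r
3(r) covers 2:t
4(r) covers 3:r
5(r) covers 4:r
6(t) covers 5:r
floor of heap: 0:r, 1:u
completions by unplaced set U, small U first (add the entries for U minus each lowest piece of U):
  |U|=1: {1}:1  {6}:1
  |U|=2: {1,6}:2  {5,6}:1
  |U|=3: {1,5,6}:3  {4,5,6}:1
  |U|=4: {1,4,5,6}:4  {3,4,5,6}:1
  |U|=5: {1,3,4,5,6}:5  {2,3,4,5,6}:1
  start at 0(r): 6
  start at 1(u): 1
sum over floor = 7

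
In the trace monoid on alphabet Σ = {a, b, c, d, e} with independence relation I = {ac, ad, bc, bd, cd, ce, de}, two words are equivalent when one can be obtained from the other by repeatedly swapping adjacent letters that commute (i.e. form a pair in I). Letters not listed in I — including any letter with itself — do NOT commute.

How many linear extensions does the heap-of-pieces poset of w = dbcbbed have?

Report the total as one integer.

105

#0=d has no predecessor
#1=b has no predecessor
#2=c has no predecessor
#3=b depends on [1:b]
#4=b depends on [3:b]
#5=e depends on [4:b]
#6=d depends on [0:d]
sources: [0:d, 1:b, 2:c]
N(rest) = Σ N(rest − s) over sources s of rest; N(one piece) = 1:
  size 1 → [2]=1  [5]=1  [6]=1
  size 2 → [0,6]=1  [2,5]=2  [2,6]=2  [4,5]=1  [5,6]=2
  size 3 → [0,2,6]=3  [0,5,6]=3  [2,4,5]=3  [2,5,6]=6  [3,4,5]=1  [4,5,6]=3
  size 4 → [0,2,5,6]=12  [0,4,5,6]=6  [1,3,4,5]=1  [2,3,4,5]=4  [2,4,5,6]=12  [3,4,5,6]=4
  size 5 → [0,2,4,5,6]=30  [0,3,4,5,6]=10  [1,2,3,4,5]=5  [1,3,4,5,6]=5  [2,3,4,5,6]=20
  first=0(d) contributes 30
  first=1(b) contributes 60
  first=2(c) contributes 15
|[w]| = 105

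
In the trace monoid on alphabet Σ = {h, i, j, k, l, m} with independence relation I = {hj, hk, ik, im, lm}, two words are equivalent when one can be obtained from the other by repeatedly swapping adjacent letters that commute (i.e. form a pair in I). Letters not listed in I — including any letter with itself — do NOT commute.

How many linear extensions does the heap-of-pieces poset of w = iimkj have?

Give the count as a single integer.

#0=i has no predecessor
#1=i depends on [0:i]
#2=m has no predecessor
#3=k depends on [2:m]
#4=j depends on [1:i, 3:k]
sources: [0:i, 2:m]
N(rest) = Σ N(rest − s) over sources s of rest; N(one piece) = 1:
  size 1 → [4]=1
  size 2 → [1,4]=1  [3,4]=1
  size 3 → [0,1,4]=1  [1,3,4]=2  [2,3,4]=1
  first=0(i) contributes 3
  first=2(m) contributes 3
|[w]| = 6

6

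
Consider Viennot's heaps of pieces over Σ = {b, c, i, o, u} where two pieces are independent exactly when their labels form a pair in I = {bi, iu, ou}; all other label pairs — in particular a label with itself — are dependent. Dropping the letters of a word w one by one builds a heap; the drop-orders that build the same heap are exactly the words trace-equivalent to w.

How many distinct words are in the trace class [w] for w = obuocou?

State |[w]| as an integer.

piece 0:o — minimal
piece 1:b rests on {0:o}
piece 2:u rests on {1:b}
piece 3:o rests on {1:b}
piece 4:c rests on {2:u, 3:o}
piece 5:o rests on {4:c}
piece 6:u rests on {4:c}
minimal pieces: {0:o}
ways to finish when only these pieces remain (= sum over removing one remaining piece with nothing left below it):
  1 left: {5}→1  {6}→1
  2 left: {5,6}→2
  3 left: {4,5,6}→2
  4 left: {2,4,5,6}→2  {3,4,5,6}→2
  5 left: {2,3,4,5,6}→4
  placing 0:o first → 4 extensions

4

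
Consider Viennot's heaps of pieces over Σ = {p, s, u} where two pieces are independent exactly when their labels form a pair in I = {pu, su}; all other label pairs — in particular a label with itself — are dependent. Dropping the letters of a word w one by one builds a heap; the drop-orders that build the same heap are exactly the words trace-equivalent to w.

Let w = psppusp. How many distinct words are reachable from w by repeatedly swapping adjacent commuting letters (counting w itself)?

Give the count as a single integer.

#0=p has no predecessor
#1=s depends on [0:p]
#2=p depends on [1:s]
#3=p depends on [2:p]
#4=u has no predecessor
#5=s depends on [3:p]
#6=p depends on [5:s]
sources: [0:p, 4:u]
N(rest) = Σ N(rest − s) over sources s of rest; N(one piece) = 1:
  size 1 → [4]=1  [6]=1
  size 2 → [4,6]=2  [5,6]=1
  size 3 → [3,5,6]=1  [4,5,6]=3
  size 4 → [2,3,5,6]=1  [3,4,5,6]=4
  size 5 → [1,2,3,5,6]=1  [2,3,4,5,6]=5
  first=0(p) contributes 6
  first=4(u) contributes 1
|[w]| = 7

7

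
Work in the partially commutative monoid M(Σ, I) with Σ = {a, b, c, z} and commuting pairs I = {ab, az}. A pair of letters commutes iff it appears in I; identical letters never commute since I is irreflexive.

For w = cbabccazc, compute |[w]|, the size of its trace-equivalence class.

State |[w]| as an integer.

drop 0:c onto floor
drop 1:b onto {0:c}
drop 2:a onto {0:c}
drop 3:b onto {1:b}
drop 4:c onto {2:a, 3:b}
drop 5:c onto {4:c}
drop 6:a onto {5:c}
drop 7:z onto {5:c}
drop 8:c onto {6:a, 7:z}
ground layer = {0:c}
drop-orders for the pieces not yet dropped (sum over which currently-grounded one goes next):
  1 to go: {8} 1
  2 to go: {6,8} 1  {7,8} 1
  3 to go: {6,7,8} 2
  4 to go: {5,6,7,8} 2
  5 to go: {4,5,6,7,8} 2
  6 to go: {2,4,5,6,7,8} 2  {3,4,5,6,7,8} 2
  7 to go: {1,3,4,5,6,7,8} 2  {2,3,4,5,6,7,8} 4
  if 0:c drops first: 6 orders

6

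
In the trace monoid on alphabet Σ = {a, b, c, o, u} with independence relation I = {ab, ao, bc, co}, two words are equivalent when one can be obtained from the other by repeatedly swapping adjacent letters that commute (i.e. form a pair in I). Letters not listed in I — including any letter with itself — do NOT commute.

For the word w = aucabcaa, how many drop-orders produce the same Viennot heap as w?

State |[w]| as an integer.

6

drop 0:a onto floor
drop 1:u onto {0:a}
drop 2:c onto {1:u}
drop 3:a onto {2:c}
drop 4:b onto {1:u}
drop 5:c onto {3:a}
drop 6:a onto {5:c}
drop 7:a onto {6:a}
ground layer = {0:a}
drop-orders for the pieces not yet dropped (sum over which currently-grounded one goes next):
  1 to go: {4} 1  {7} 1
  2 to go: {4,7} 2  {6,7} 1
  3 to go: {4,6,7} 3  {5,6,7} 1
  4 to go: {3,5,6,7} 1  {4,5,6,7} 4
  5 to go: {2,3,5,6,7} 1  {3,4,5,6,7} 5
  6 to go: {2,3,4,5,6,7} 6
  if 0:a drops first: 6 orders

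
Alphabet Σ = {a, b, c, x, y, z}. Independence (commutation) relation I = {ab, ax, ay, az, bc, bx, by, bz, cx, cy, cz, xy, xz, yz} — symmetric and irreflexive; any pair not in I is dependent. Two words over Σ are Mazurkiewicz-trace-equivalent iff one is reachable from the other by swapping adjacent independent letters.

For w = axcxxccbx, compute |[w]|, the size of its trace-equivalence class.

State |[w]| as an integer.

drop 0:a onto floor
drop 1:x onto floor
drop 2:c onto {0:a}
drop 3:x onto {1:x}
drop 4:x onto {3:x}
drop 5:c onto {2:c}
drop 6:c onto {5:c}
drop 7:b onto floor
drop 8:x onto {4:x}
ground layer = {0:a, 1:x, 7:b}
drop-orders for the pieces not yet dropped (sum over which currently-grounded one goes next):
  1 to go: {6} 1  {7} 1  {8} 1
  2 to go: {4,8} 1  {5,6} 1  {6,7} 2  {6,8} 2  {7,8} 2
  3 to go: {2,5,6} 1  {3,4,8} 1  {4,6,8} 3  {4,7,8} 3  {5,6,7} 3  {5,6,8} 3  {6,7,8} 6
  4 to go: {0,2,5,6} 1  {1,3,4,8} 1  {2,5,6,7} 4  {2,5,6,8} 4  {3,4,6,8} 4  {3,4,7,8} 4  {4,5,6,8} 6  {4,6,7,8} 12  {5,6,7,8} 12
  5 to go: {0,2,5,6,7} 5  {0,2,5,6,8} 5  {1,3,4,6,8} 5  {1,3,4,7,8} 5  {2,4,5,6,8} 10  {2,5,6,7,8} 20  {3,4,5,6,8} 10  {3,4,6,7,8} 20  {4,5,6,7,8} 30
  6 to go: {0,2,4,5,6,8} 15  {0,2,5,6,7,8} 30  {1,3,4,5,6,8} 15  {1,3,4,6,7,8} 30  {2,3,4,5,6,8} 20  {2,4,5,6,7,8} 60  {3,4,5,6,7,8} 60
  7 to go: {0,2,3,4,5,6,8} 35  {0,2,4,5,6,7,8} 105  {1,2,3,4,5,6,8} 35  {1,3,4,5,6,7,8} 105  {2,3,4,5,6,7,8} 140
  if 0:a drops first: 280 orders
  if 1:x drops first: 280 orders
  if 7:b drops first: 70 orders
heap linearizations: 630

630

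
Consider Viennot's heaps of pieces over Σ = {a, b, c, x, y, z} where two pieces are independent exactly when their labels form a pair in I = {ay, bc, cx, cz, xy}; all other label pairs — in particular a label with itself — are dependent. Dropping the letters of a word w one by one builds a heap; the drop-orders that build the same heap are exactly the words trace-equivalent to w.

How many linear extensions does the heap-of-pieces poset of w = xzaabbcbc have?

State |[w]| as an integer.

0(x) covers ∅
1(z) covers 0:x
2(a) covers 1:z
3(a) covers 2:a
4(b) covers 3:a
5(b) covers 4:b
6(c) covers 3:a
7(b) covers 5:b
8(c) covers 6:c
floor of heap: 0:x
completions by unplaced set U, small U first (add the entries for U minus each lowest piece of U):
  |U|=1: {7}:1  {8}:1
  |U|=2: {5,7}:1  {6,8}:1  {7,8}:2
  |U|=3: {4,5,7}:1  {5,7,8}:3  {6,7,8}:3
  |U|=4: {4,5,7,8}:4  {5,6,7,8}:6
  |U|=5: {4,5,6,7,8}:10
  |U|=6: {3,4,5,6,7,8}:10
  |U|=7: {2,3,4,5,6,7,8}:10
  start at 0(x): 10

10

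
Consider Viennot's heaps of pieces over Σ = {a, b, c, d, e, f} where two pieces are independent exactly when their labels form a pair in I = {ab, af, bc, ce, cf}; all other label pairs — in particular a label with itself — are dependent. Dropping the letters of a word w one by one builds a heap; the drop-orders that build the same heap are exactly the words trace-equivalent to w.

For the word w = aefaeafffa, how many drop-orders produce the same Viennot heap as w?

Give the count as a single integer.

20

0(a) covers ∅
1(e) covers 0:a
2(f) covers 1:e
3(a) covers 1:e
4(e) covers 2:f, 3:a
5(a) covers 4:e
6(f) covers 4:e
7(f) covers 6:f
8(f) covers 7:f
9(a) covers 5:a
floor of heap: 0:a
completions by unplaced set U, small U first (add the entries for U minus each lowest piece of U):
  |U|=1: {8}:1  {9}:1
  |U|=2: {5,9}:1  {7,8}:1  {8,9}:2
  |U|=3: {5,8,9}:3  {6,7,8}:1  {7,8,9}:3
  |U|=4: {5,7,8,9}:6  {6,7,8,9}:4
  |U|=5: {5,6,7,8,9}:10
  |U|=6: {4,5,6,7,8,9}:10
  |U|=7: {2,4,5,6,7,8,9}:10  {3,4,5,6,7,8,9}:10
  |U|=8: {2,3,4,5,6,7,8,9}:20
  start at 0(a): 20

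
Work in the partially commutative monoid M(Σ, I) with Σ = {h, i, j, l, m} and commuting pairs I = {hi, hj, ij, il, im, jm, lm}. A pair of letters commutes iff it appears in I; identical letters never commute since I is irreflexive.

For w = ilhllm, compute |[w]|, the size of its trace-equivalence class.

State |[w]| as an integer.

drop 0:i onto floor
drop 1:l onto floor
drop 2:h onto {1:l}
drop 3:l onto {2:h}
drop 4:l onto {3:l}
drop 5:m onto {2:h}
ground layer = {0:i, 1:l}
drop-orders for the pieces not yet dropped (sum over which currently-grounded one goes next):
  1 to go: {0} 1  {4} 1  {5} 1
  2 to go: {0,4} 2  {0,5} 2  {3,4} 1  {4,5} 2
  3 to go: {0,3,4} 3  {0,4,5} 6  {3,4,5} 3
  4 to go: {0,3,4,5} 12  {2,3,4,5} 3
  if 0:i drops first: 3 orders
  if 1:l drops first: 15 orders
heap linearizations: 18

18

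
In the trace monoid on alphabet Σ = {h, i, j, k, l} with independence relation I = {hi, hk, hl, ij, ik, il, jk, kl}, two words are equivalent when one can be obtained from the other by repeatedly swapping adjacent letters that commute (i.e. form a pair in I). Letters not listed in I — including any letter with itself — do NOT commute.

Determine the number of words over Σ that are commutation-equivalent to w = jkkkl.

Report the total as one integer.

#0=j has no predecessor
#1=k has no predecessor
#2=k depends on [1:k]
#3=k depends on [2:k]
#4=l depends on [0:j]
sources: [0:j, 1:k]
N(rest) = Σ N(rest − s) over sources s of rest; N(one piece) = 1:
  size 1 → [3]=1  [4]=1
  size 2 → [0,4]=1  [2,3]=1  [3,4]=2
  size 3 → [0,3,4]=3  [1,2,3]=1  [2,3,4]=3
  first=0(j) contributes 4
  first=1(k) contributes 6
|[w]| = 10

10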